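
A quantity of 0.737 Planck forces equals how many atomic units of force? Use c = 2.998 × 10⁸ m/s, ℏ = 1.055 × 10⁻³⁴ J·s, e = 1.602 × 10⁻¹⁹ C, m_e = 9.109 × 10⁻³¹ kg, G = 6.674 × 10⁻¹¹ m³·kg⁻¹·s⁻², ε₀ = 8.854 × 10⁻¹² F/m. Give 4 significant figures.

1.085 × 10⁵¹

Planck force: F_P = c⁴/G = 1.210 × 10⁴⁴ N
atomic unit of force: F_au = E_h/a₀ = m_e²e⁶/((4πε₀)³ℏ⁴) = 8.220 × 10⁻⁸ N
0.737 × 1.210 × 10⁴⁴ / 8.220 × 10⁻⁸ = 1.085 × 10⁵¹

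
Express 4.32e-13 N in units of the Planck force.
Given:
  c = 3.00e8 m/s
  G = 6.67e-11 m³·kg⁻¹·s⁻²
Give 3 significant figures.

Planck force: F_P = c⁴/G = 1.21e44 N.
4.32e-13 / 1.21e44 = 3.56e-57

3.56e-57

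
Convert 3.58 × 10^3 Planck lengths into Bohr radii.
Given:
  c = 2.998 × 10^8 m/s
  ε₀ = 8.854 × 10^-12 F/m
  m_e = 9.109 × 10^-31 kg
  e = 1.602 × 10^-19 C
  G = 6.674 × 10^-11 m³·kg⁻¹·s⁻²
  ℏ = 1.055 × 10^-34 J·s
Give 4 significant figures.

1.092 × 10^-21

Planck length: ℓ_P = √(ℏG/c³) = 1.616 × 10^-35 m
Bohr radius: a₀ = 4πε₀ℏ²/(m_e e²) = 5.297 × 10^-11 m
3.58 × 10^3 × 1.616 × 10^-35 / 5.297 × 10^-11 = 1.092 × 10^-21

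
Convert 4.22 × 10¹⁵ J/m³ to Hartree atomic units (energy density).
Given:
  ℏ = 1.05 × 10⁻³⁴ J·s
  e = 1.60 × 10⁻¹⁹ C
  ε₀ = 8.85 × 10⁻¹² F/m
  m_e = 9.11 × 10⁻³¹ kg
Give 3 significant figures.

140

atomic unit of energy density: u_au = E_h/a₀³ = m_e⁴e¹⁰/((4πε₀)⁵ℏ⁸) = 3.01 × 10¹³ J/m³.
4.22 × 10¹⁵ / 3.01 × 10¹³ = 140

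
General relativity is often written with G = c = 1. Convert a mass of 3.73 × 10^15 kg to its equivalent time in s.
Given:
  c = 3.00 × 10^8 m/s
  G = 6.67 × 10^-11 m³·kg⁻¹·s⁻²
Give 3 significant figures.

9.21 × 10^-21 s

Mass → time via G/c³.
3.73 × 10^15 kg × (G/c³) = 9.21 × 10^-21 s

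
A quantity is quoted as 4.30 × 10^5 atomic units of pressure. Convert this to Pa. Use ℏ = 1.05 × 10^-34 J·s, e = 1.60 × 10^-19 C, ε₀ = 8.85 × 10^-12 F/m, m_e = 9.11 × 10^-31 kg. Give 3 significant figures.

One atomic unit of pressure: P_au = E_h/a₀³ = m_e⁴e¹⁰/((4πε₀)⁵ℏ⁸) = 3.01 × 10^13 Pa.
4.30 × 10^5 × 3.01 × 10^13 Pa = 1.30 × 10^19 Pa

1.30 × 10^19 Pa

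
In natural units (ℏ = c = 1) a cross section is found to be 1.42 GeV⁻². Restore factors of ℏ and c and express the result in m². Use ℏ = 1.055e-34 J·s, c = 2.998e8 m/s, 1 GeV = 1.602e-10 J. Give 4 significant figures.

Area is [L]² = [E]⁻²·(ℏc)²; restore (ℏc)².
1 GeV⁻² → (ℏc)² × (1 GeV in J)⁻² = 3.898e-32 m².
Result: 1.42 × 3.898e-32 = 5.535e-32 m².

5.535e-32 m²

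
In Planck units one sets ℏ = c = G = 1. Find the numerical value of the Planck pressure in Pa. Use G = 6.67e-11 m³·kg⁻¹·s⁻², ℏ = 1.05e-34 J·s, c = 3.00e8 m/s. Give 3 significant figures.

4.68e113 Pa

p_P = c⁷/(ℏG²)
  = 2.19e59 / 4.67e-55
  = 4.68e113 Pa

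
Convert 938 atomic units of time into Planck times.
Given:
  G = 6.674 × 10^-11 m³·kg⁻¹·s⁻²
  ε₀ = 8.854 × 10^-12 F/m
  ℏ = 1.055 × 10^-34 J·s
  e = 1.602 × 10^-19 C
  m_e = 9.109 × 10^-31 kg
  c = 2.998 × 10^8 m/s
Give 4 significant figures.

4.215 × 10^29

atomic unit of time: τ_au = (4πε₀)²ℏ³/(m_e e⁴) = 2.423 × 10^-17 s
Planck time: t_P = √(ℏG/c⁵) = 5.392 × 10^-44 s
938 × 2.423 × 10^-17 / 5.392 × 10^-44 = 4.215 × 10^29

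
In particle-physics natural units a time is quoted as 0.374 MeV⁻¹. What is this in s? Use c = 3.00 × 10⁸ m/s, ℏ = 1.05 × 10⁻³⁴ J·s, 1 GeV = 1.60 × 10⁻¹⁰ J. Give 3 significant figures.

2.45 × 10⁻²² s

A time is [E]⁻¹ in ℏ=c=1; restore one factor of ℏ.
1 GeV⁻¹ → ℏ × (1 GeV in J)⁻¹ = 6.56 × 10⁻²⁵ s.
Convert the energy scale: 0.374 MeV⁻¹ = 374 GeV⁻¹.
Result: 374 × 6.56 × 10⁻²⁵ = 2.45 × 10⁻²² s.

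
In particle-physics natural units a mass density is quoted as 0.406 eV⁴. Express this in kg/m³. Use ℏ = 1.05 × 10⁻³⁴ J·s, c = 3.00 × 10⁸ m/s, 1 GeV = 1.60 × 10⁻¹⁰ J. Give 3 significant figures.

Mass density is [E]/(c²[L]³) = [E]⁴/(ℏ³c⁵).
1 GeV⁴ → 1/(ℏ³c⁵) × (1 GeV in J)⁴ = 2.33 × 10²⁰ kg/m³.
Convert the energy scale: 0.406 eV⁴ = 4.06 × 10⁻³⁷ GeV⁴.
Result: 4.06 × 10⁻³⁷ × 2.33 × 10²⁰ = 9.46 × 10⁻¹⁷ kg/m³.

9.46 × 10⁻¹⁷ kg/m³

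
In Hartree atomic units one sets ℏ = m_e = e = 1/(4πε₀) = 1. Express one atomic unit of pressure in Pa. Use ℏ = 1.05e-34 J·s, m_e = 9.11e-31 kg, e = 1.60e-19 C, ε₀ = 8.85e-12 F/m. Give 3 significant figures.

3.01e13 Pa

P_au = E_h/a₀³ = m_e⁴e¹⁰/((4πε₀)⁵ℏ⁸)
E_h = 4.38e-18 J
a₀ = 5.26e-11 m
E_h/a₀³ = 3.01e13 Pa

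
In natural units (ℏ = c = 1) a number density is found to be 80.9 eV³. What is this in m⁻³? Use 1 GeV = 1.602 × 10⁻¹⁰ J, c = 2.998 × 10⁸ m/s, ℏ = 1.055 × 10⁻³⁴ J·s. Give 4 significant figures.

1.051 × 10²² m⁻³

Number density is [L]⁻³ = [E]³/(ℏc)³.
1 GeV³ → 1/(ℏc)³ × (1 GeV in J)³ = 1.299 × 10⁴⁷ m⁻³.
Convert the energy scale: 80.9 eV³ = 8.09 × 10⁻²⁶ GeV³.
Result: 8.09 × 10⁻²⁶ × 1.299 × 10⁴⁷ = 1.051 × 10²² m⁻³.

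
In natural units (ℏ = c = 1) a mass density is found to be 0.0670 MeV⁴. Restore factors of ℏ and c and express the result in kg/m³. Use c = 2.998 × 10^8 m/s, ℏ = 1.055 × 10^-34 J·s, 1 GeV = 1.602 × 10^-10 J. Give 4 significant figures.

1.552 × 10^7 kg/m³

Mass density is [E]/(c²[L]³) = [E]⁴/(ℏ³c⁵).
1 GeV⁴ → 1/(ℏ³c⁵) × (1 GeV in J)⁴ = 2.316 × 10^20 kg/m³.
Convert the energy scale: 0.0670 MeV⁴ = 6.70 × 10^-14 GeV⁴.
Result: 6.70 × 10^-14 × 2.316 × 10^20 = 1.552 × 10^7 kg/m³.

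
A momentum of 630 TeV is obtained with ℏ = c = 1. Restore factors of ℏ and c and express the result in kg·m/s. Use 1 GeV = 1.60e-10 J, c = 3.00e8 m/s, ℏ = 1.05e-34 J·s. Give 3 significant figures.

Momentum is [E]/c; divide by c.
1 GeV → 1/c × (1 GeV in J) = 5.33e-19 kg·m/s.
Convert the energy scale: 630 TeV = 6.30e5 GeV.
Result: 6.30e5 × 5.33e-19 = 3.36e-13 kg·m/s.

3.36e-13 kg·m/s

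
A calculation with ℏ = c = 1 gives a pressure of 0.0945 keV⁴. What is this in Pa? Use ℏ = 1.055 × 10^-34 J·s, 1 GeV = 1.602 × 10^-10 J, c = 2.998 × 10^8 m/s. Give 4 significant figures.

Pressure is [E]/[L]³ = [E]⁴/(ℏc)³.
1 GeV⁴ → 1/(ℏc)³ × (1 GeV in J)⁴ = 2.082 × 10^37 Pa.
Convert the energy scale: 0.0945 keV⁴ = 9.45 × 10^-26 GeV⁴.
Result: 9.45 × 10^-26 × 2.082 × 10^37 = 1.967 × 10^12 Pa.

1.967 × 10^12 Pa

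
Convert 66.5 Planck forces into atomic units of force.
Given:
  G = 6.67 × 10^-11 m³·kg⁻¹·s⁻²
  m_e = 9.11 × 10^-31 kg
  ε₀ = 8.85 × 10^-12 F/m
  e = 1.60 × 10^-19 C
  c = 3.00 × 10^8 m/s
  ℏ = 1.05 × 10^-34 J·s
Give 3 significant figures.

9.70 × 10^52

Planck force: F_P = c⁴/G = 1.21 × 10^44 N
atomic unit of force: F_au = E_h/a₀ = m_e²e⁶/((4πε₀)³ℏ⁴) = 8.33 × 10^-8 N
66.5 × 1.21 × 10^44 / 8.33 × 10^-8 = 9.70 × 10^52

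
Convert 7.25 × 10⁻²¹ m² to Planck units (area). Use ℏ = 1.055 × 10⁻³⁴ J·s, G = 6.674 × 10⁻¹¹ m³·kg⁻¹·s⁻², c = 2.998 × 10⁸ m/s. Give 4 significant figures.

Planck area: A_P = ℏG/c³ = 2.613 × 10⁻⁷⁰ m².
7.25 × 10⁻²¹ / 2.613 × 10⁻⁷⁰ = 2.775 × 10⁴⁹

2.775 × 10⁴⁹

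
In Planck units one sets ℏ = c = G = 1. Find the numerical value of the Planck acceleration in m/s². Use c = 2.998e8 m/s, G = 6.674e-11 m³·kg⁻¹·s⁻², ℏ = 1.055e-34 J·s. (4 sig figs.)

5.560e51 m/s²

a_P = √(c⁷/(ℏG))
  = √(3.092e103)
  = 5.560e51 m/s²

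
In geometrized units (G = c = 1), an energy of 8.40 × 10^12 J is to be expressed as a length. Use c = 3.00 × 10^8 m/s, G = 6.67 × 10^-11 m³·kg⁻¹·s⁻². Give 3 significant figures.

Energy → length via G/c⁴.
8.40 × 10^12 J × (G/c⁴) = 6.92 × 10^-32 m

6.92 × 10^-32 m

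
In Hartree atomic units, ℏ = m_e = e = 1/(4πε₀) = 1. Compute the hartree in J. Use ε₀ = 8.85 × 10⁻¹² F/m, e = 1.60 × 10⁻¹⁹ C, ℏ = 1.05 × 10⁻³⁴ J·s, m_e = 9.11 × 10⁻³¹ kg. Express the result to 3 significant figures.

4.38 × 10⁻¹⁸ J

Dimensional analysis gives E_h = m_e e⁴/(4πε₀ℏ)².
  = 5.97 × 10⁻¹⁰⁶ / 1.36 × 10⁻⁸⁸
  = 4.38 × 10⁻¹⁸ J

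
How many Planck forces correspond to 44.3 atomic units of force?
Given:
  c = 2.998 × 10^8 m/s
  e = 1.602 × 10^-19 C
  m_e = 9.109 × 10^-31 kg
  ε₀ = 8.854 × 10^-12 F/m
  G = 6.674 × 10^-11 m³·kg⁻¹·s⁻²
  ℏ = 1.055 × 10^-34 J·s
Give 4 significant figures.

3.008 × 10^-50

atomic unit of force: F_au = E_h/a₀ = m_e²e⁶/((4πε₀)³ℏ⁴) = 8.220 × 10^-8 N
Planck force: F_P = c⁴/G = 1.210 × 10^44 N
44.3 × 8.220 × 10^-8 / 1.210 × 10^44 = 3.008 × 10^-50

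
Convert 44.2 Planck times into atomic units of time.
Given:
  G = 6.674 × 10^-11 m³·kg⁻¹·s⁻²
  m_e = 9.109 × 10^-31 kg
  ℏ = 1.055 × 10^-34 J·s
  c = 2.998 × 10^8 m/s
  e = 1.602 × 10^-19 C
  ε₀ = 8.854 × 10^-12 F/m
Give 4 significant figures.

9.836 × 10^-26

Planck time: t_P = √(ℏG/c⁵) = 5.392 × 10^-44 s
atomic unit of time: τ_au = (4πε₀)²ℏ³/(m_e e⁴) = 2.423 × 10^-17 s
44.2 × 5.392 × 10^-44 / 2.423 × 10^-17 = 9.836 × 10^-26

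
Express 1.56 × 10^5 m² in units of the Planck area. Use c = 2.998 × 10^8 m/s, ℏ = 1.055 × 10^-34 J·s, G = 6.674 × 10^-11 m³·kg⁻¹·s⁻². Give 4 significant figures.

Planck area: A_P = ℏG/c³ = 2.613 × 10^-70 m².
1.56 × 10^5 / 2.613 × 10^-70 = 5.970 × 10^74

5.970 × 10^74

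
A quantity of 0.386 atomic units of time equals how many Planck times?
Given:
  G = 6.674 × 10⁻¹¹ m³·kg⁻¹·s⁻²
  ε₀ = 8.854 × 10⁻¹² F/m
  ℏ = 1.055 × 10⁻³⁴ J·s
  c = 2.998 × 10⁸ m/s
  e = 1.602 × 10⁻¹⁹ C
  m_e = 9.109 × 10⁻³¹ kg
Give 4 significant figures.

1.735 × 10²⁶

atomic unit of time: τ_au = (4πε₀)²ℏ³/(m_e e⁴) = 2.423 × 10⁻¹⁷ s
Planck time: t_P = √(ℏG/c⁵) = 5.392 × 10⁻⁴⁴ s
0.386 × 2.423 × 10⁻¹⁷ / 5.392 × 10⁻⁴⁴ = 1.735 × 10²⁶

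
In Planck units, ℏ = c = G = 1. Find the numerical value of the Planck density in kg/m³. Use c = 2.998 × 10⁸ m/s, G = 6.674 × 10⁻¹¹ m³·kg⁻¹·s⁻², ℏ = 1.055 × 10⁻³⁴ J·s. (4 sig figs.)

Dimensional analysis gives ρ_P = c⁵/(ℏG²).
  = 2.422 × 10⁴² / 4.699 × 10⁻⁵⁵
  = 5.154 × 10⁹⁶ kg/m³

5.154 × 10⁹⁶ kg/m³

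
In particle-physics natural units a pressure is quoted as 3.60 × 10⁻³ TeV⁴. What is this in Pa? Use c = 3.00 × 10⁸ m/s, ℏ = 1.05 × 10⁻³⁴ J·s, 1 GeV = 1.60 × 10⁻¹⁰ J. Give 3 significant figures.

7.55 × 10⁴⁶ Pa

Pressure is [E]/[L]³ = [E]⁴/(ℏc)³.
1 GeV⁴ → 1/(ℏc)³ × (1 GeV in J)⁴ = 2.10 × 10³⁷ Pa.
Convert the energy scale: 3.60 × 10⁻³ TeV⁴ = 3.60 × 10⁹ GeV⁴.
Result: 3.60 × 10⁹ × 2.10 × 10³⁷ = 7.55 × 10⁴⁶ Pa.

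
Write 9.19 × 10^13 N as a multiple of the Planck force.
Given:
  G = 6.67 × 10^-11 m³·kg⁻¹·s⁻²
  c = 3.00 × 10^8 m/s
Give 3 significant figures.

Planck force: F_P = c⁴/G = 1.21 × 10^44 N.
9.19 × 10^13 / 1.21 × 10^44 = 7.57 × 10^-31

7.57 × 10^-31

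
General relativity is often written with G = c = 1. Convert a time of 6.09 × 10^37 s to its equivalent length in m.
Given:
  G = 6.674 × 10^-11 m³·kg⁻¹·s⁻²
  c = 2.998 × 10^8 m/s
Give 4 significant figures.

Time → length via c.
6.09 × 10^37 s × (c) = 1.826 × 10^46 m

1.826 × 10^46 m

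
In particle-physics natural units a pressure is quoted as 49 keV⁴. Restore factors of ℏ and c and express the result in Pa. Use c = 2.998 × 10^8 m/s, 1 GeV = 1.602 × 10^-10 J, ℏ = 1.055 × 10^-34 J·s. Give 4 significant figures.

1.020 × 10^15 Pa

Pressure is [E]/[L]³ = [E]⁴/(ℏc)³.
1 GeV⁴ → 1/(ℏc)³ × (1 GeV in J)⁴ = 2.082 × 10^37 Pa.
Convert the energy scale: 49 keV⁴ = 4.90 × 10^-23 GeV⁴.
Result: 4.90 × 10^-23 × 2.082 × 10^37 = 1.020 × 10^15 Pa.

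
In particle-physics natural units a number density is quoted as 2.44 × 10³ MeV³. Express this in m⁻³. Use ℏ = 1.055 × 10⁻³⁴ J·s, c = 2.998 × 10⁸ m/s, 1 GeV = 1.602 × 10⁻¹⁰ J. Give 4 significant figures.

Number density is [L]⁻³ = [E]³/(ℏc)³.
1 GeV³ → 1/(ℏc)³ × (1 GeV in J)³ = 1.299 × 10⁴⁷ m⁻³.
Convert the energy scale: 2.44 × 10³ MeV³ = 2.44 × 10⁻⁶ GeV³.
Result: 2.44 × 10⁻⁶ × 1.299 × 10⁴⁷ = 3.170 × 10⁴¹ m⁻³.

3.170 × 10⁴¹ m⁻³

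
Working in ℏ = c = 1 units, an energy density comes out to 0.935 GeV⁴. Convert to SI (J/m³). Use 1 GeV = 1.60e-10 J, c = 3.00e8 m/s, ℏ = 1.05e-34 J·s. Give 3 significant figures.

1.96e37 J/m³

[E]/[L]³ = [E]⁴/(ℏc)³; restore (ℏc)⁻³.
1 GeV⁴ → 1/(ℏc)³ × (1 GeV in J)⁴ = 2.10e37 J/m³.
Result: 0.935 × 2.10e37 = 1.96e37 J/m³.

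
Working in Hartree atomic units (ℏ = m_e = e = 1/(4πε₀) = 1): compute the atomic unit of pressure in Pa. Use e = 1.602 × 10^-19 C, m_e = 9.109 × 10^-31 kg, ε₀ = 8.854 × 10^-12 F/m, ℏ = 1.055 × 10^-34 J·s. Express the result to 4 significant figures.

Dimensional analysis gives P_au = E_h/a₀³ = m_e⁴e¹⁰/((4πε₀)⁵ℏ⁸).
E_h = 4.354 × 10^-18 J
a₀ = 5.297 × 10^-11 m
E_h/a₀³ = 2.929 × 10^13 Pa

2.929 × 10^13 Pa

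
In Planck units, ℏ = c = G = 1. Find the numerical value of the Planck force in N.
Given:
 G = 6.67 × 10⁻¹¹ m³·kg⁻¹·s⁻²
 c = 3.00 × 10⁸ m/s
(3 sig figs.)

1.21 × 10⁴⁴ N

The unique combination of the constants set to 1 with dimensions of force is F_P = c⁴/G.
  = 8.10 × 10³³ / 6.67 × 10⁻¹¹
  = 1.21 × 10⁴⁴ N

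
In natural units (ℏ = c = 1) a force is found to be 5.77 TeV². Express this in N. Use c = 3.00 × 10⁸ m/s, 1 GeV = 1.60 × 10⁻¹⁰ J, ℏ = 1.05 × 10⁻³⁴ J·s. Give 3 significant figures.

4.69 × 10¹² N

Force is [E]/[L] = [E]²/(ℏc); restore (ℏc)⁻¹.
1 GeV² → 1/(ℏc) × (1 GeV in J)² = 8.13 × 10⁵ N.
Convert the energy scale: 5.77 TeV² = 5.77 × 10⁶ GeV².
Result: 5.77 × 10⁶ × 8.13 × 10⁵ = 4.69 × 10¹² N.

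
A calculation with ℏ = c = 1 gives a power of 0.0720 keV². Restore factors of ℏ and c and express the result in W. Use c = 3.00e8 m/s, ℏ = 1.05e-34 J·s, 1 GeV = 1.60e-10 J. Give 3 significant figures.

17.6 W

Power is [E]/[T] = [E]²/ℏ.
1 GeV² → 1/ℏ × (1 GeV in J)² = 2.44e14 W.
Convert the energy scale: 0.0720 keV² = 7.20e-14 GeV².
Result: 7.20e-14 × 2.44e14 = 17.6 W.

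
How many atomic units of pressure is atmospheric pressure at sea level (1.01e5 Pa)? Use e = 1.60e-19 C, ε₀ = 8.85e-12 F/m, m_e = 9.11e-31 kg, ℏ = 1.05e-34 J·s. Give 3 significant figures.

atomic unit of pressure: P_au = E_h/a₀³ = m_e⁴e¹⁰/((4πε₀)⁵ℏ⁸) = 3.01e13 Pa.
1.01e5 / 3.01e13 = 3.35e-9

3.35e-9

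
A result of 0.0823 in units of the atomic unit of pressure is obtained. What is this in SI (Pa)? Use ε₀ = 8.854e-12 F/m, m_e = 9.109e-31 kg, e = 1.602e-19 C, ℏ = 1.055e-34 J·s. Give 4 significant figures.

2.411e12 Pa

One atomic unit of pressure: P_au = E_h/a₀³ = m_e⁴e¹⁰/((4πε₀)⁵ℏ⁸) = 2.929e13 Pa.
0.0823 × 2.929e13 Pa = 2.411e12 Pa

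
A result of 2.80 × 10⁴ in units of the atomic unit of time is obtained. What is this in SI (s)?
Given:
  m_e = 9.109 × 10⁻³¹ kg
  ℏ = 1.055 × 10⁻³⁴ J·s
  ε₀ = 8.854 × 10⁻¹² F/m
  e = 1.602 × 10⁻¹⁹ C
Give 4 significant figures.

6.784 × 10⁻¹³ s

One atomic unit of time: τ_au = (4πε₀)²ℏ³/(m_e e⁴) = 2.423 × 10⁻¹⁷ s.
2.80 × 10⁴ × 2.423 × 10⁻¹⁷ s = 6.784 × 10⁻¹³ s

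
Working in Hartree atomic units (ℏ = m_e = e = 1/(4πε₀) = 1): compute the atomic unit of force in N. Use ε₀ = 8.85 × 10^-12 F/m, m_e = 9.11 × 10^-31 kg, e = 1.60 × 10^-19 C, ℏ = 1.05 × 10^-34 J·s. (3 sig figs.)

The unique combination of the constants set to 1 with dimensions of force is F_au = E_h/a₀ = m_e²e⁶/((4πε₀)³ℏ⁴).
E_h = 4.38 × 10^-18 J
a₀ = 5.26 × 10^-11 m
E_h/a₀ = 8.33 × 10^-8 N

8.33 × 10^-8 N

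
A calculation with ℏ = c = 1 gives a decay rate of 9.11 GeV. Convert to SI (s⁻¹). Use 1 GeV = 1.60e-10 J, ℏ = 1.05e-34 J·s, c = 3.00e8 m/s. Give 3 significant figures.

1.39e25 s⁻¹

A rate is [E]/ℏ; divide by ℏ.
1 GeV → 1/ℏ × (1 GeV in J) = 1.52e24 s⁻¹.
Result: 9.11 × 1.52e24 = 1.39e25 s⁻¹.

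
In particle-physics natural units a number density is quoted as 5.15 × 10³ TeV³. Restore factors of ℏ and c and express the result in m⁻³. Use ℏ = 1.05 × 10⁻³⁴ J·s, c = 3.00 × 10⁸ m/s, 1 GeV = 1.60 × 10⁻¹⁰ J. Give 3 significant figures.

6.75 × 10⁵⁹ m⁻³

Number density is [L]⁻³ = [E]³/(ℏc)³.
1 GeV³ → 1/(ℏc)³ × (1 GeV in J)³ = 1.31 × 10⁴⁷ m⁻³.
Convert the energy scale: 5.15 × 10³ TeV³ = 5.15 × 10¹² GeV³.
Result: 5.15 × 10¹² × 1.31 × 10⁴⁷ = 6.75 × 10⁵⁹ m⁻³.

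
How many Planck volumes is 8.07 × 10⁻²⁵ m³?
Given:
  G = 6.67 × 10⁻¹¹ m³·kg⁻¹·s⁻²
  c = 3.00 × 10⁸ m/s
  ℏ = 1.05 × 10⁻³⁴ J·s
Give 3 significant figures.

Planck volume: V_P = (ℏG/c³)^(3/2) = 4.18 × 10⁻¹⁰⁵ m³.
8.07 × 10⁻²⁵ / 4.18 × 10⁻¹⁰⁵ = 1.93 × 10⁸⁰

1.93 × 10⁸⁰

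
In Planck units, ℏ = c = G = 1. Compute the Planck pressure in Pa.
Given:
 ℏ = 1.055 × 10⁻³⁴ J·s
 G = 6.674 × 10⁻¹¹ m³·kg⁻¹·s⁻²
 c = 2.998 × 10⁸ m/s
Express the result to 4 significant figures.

Dimensional analysis gives p_P = c⁷/(ℏG²).
  = 2.177 × 10⁵⁹ / 4.699 × 10⁻⁵⁵
  = 4.632 × 10¹¹³ Pa

4.632 × 10¹¹³ Pa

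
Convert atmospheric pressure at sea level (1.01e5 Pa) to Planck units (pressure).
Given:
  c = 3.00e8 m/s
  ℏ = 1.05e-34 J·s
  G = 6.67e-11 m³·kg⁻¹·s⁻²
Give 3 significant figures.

Planck pressure: p_P = c⁷/(ℏG²) = 4.68e113 Pa.
1.01e5 / 4.68e113 = 2.16e-109

2.16e-109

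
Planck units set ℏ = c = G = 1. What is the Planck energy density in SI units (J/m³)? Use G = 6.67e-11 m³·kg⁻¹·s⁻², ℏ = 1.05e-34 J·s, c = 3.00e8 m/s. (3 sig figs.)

4.68e113 J/m³

From ℏ = c = G = 1 the energy density scale is u_P = c⁷/(ℏG²).
  = 2.19e59 / 4.67e-55
  = 4.68e113 J/m³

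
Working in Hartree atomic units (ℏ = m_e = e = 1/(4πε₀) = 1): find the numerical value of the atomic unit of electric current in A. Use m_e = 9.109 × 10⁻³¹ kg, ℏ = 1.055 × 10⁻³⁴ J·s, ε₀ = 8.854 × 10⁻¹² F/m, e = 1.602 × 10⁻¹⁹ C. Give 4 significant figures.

From ℏ = m_e = e = 1/(4πε₀) = 1 the current scale is I_au = e E_h/ℏ = m_e e⁵/((4πε₀)²ℏ³).
E_h = 4.354 × 10⁻¹⁸ J
e·E_h/ℏ = 6.612 × 10⁻³ A

6.612 × 10⁻³ A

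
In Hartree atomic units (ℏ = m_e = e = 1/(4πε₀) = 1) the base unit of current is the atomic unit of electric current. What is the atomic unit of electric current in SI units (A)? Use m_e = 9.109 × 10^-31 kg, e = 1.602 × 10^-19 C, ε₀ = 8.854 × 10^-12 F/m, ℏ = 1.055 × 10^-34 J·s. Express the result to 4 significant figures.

6.612 × 10^-3 A

I_au = e E_h/ℏ = m_e e⁵/((4πε₀)²ℏ³)
E_h = 4.354 × 10^-18 J
e·E_h/ℏ = 6.612 × 10^-3 A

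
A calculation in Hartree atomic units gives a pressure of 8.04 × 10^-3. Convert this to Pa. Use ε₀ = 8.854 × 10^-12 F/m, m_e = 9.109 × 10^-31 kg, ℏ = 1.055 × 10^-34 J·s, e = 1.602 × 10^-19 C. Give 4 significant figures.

One atomic unit of pressure: P_au = E_h/a₀³ = m_e⁴e¹⁰/((4πε₀)⁵ℏ⁸) = 2.929 × 10^13 Pa.
8.04 × 10^-3 × 2.929 × 10^13 Pa = 2.355 × 10^11 Pa

2.355 × 10^11 Pa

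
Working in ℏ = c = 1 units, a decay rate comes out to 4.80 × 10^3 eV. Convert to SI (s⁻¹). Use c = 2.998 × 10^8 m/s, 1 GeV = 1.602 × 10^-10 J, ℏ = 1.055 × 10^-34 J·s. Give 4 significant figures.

7.289 × 10^18 s⁻¹

A rate is [E]/ℏ; divide by ℏ.
1 GeV → 1/ℏ × (1 GeV in J) = 1.518 × 10^24 s⁻¹.
Convert the energy scale: 4.80 × 10^3 eV = 4.80 × 10^-6 GeV.
Result: 4.80 × 10^-6 × 1.518 × 10^24 = 7.289 × 10^18 s⁻¹.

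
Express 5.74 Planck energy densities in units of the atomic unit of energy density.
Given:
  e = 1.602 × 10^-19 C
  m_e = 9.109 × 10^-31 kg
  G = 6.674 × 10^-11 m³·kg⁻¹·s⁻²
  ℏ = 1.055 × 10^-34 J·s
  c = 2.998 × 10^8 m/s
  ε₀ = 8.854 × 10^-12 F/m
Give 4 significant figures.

9.078 × 10^100

Planck energy density: u_P = c⁷/(ℏG²) = 4.632 × 10^113 J/m³
atomic unit of energy density: u_au = E_h/a₀³ = m_e⁴e¹⁰/((4πε₀)⁵ℏ⁸) = 2.929 × 10^13 J/m³
5.74 × 4.632 × 10^113 / 2.929 × 10^13 = 9.078 × 10^100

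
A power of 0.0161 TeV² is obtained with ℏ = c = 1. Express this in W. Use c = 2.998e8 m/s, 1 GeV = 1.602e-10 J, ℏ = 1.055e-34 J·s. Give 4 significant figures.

Power is [E]/[T] = [E]²/ℏ.
1 GeV² → 1/ℏ × (1 GeV in J)² = 2.433e14 W.
Convert the energy scale: 0.0161 TeV² = 1.61e4 GeV².
Result: 1.61e4 × 2.433e14 = 3.917e18 W.

3.917e18 W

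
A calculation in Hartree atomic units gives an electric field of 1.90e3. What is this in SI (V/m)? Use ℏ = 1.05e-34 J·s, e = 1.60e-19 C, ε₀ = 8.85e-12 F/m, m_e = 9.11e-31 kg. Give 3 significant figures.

9.89e14 V/m

One atomic unit of electric field: E_au = E_h/(e a₀) = m_e²e⁵/((4πε₀)³ℏ⁴) = 5.20e11 V/m.
1.90e3 × 5.20e11 V/m = 9.89e14 V/m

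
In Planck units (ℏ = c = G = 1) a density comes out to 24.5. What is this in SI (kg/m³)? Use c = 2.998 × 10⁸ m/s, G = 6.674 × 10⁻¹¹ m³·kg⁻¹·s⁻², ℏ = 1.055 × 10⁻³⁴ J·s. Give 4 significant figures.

One Planck density: ρ_P = c⁵/(ℏG²) = 5.154 × 10⁹⁶ kg/m³.
24.5 × 5.154 × 10⁹⁶ kg/m³ = 1.263 × 10⁹⁸ kg/m³

1.263 × 10⁹⁸ kg/m³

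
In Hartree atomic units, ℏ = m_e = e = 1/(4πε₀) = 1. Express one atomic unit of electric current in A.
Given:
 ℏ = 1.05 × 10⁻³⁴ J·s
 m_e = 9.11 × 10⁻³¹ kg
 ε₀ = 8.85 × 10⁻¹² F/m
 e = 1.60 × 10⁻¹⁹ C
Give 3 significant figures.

The unique combination of the constants set to 1 with dimensions of current is I_au = e E_h/ℏ = m_e e⁵/((4πε₀)²ℏ³).
E_h = 4.38 × 10⁻¹⁸ J
e·E_h/ℏ = 6.67 × 10⁻³ A

6.67 × 10⁻³ A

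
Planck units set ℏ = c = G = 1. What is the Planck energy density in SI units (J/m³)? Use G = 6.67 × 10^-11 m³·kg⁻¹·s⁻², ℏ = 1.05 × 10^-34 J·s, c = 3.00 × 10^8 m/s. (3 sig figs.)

From ℏ = c = G = 1 the energy density scale is u_P = c⁷/(ℏG²).
  = 2.19 × 10^59 / 4.67 × 10^-55
  = 4.68 × 10^113 J/m³

4.68 × 10^113 J/m³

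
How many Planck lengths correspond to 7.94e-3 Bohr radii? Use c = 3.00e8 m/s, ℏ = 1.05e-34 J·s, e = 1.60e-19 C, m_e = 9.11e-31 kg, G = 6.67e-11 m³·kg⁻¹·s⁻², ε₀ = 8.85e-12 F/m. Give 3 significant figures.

2.59e22

Bohr radius: a₀ = 4πε₀ℏ²/(m_e e²) = 5.26e-11 m
Planck length: ℓ_P = √(ℏG/c³) = 1.61e-35 m
7.94e-3 × 5.26e-11 / 1.61e-35 = 2.59e22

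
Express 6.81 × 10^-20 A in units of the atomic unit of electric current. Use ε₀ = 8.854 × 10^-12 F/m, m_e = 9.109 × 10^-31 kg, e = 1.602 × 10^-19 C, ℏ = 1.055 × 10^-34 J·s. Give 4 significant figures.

1.030 × 10^-17

atomic unit of electric current: I_au = e E_h/ℏ = m_e e⁵/((4πε₀)²ℏ³) = 6.612 × 10^-3 A.
6.81 × 10^-20 / 6.612 × 10^-3 = 1.030 × 10^-17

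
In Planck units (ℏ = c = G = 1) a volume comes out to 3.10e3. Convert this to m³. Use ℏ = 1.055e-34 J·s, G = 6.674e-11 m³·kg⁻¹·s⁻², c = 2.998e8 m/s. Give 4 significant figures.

1.309e-101 m³

One Planck volume: V_P = (ℏG/c³)^(3/2) = 4.224e-105 m³.
3.10e3 × 4.224e-105 m³ = 1.309e-101 m³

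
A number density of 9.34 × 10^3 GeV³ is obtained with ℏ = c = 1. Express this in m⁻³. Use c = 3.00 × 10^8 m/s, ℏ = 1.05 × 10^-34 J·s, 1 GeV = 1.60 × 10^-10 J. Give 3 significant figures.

Number density is [L]⁻³ = [E]³/(ℏc)³.
1 GeV³ → 1/(ℏc)³ × (1 GeV in J)³ = 1.31 × 10^47 m⁻³.
Result: 9.34 × 10^3 × 1.31 × 10^47 = 1.22 × 10^51 m⁻³.

1.22 × 10^51 m⁻³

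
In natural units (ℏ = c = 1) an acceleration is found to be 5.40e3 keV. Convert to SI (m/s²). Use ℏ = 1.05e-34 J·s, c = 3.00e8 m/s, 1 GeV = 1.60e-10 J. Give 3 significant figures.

2.47e30 m/s²

Acceleration is [L]/[T]² = c·[E]/ℏ.
1 GeV → c/ℏ × (1 GeV in J) = 4.57e32 m/s².
Convert the energy scale: 5.40e3 keV = 5.40e-3 GeV.
Result: 5.40e-3 × 4.57e32 = 2.47e30 m/s².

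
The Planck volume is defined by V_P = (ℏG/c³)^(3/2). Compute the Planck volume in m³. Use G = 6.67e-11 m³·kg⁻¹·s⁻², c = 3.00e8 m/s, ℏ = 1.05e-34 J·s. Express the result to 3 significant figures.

4.18e-105 m³

V_P = (ℏG/c³)^(3/2)
  = √(1.75e-209)
  = 4.18e-105 m³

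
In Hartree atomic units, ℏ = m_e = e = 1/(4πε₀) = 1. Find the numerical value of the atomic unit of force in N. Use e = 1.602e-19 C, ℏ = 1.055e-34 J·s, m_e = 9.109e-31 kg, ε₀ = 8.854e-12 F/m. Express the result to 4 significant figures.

Dimensional analysis gives F_au = E_h/a₀ = m_e²e⁶/((4πε₀)³ℏ⁴).
E_h = 4.354e-18 J
a₀ = 5.297e-11 m
E_h/a₀ = 8.220e-8 N

8.220e-8 N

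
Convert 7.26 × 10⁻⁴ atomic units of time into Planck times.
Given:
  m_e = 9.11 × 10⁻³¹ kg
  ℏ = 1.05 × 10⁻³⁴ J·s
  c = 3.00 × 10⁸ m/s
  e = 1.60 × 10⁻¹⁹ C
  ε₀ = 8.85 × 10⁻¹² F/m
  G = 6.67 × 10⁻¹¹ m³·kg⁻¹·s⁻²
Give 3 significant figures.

3.24 × 10²³

atomic unit of time: τ_au = (4πε₀)²ℏ³/(m_e e⁴) = 2.40 × 10⁻¹⁷ s
Planck time: t_P = √(ℏG/c⁵) = 5.37 × 10⁻⁴⁴ s
7.26 × 10⁻⁴ × 2.40 × 10⁻¹⁷ / 5.37 × 10⁻⁴⁴ = 3.24 × 10²³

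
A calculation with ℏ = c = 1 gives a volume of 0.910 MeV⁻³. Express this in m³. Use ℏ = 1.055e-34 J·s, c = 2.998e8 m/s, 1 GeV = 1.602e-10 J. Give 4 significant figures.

7.003e-39 m³

Volume is [L]³ = [E]⁻³·(ℏc)³.
1 GeV⁻³ → (ℏc)³ × (1 GeV in J)⁻³ = 7.696e-48 m³.
Convert the energy scale: 0.910 MeV⁻³ = 9.10e8 GeV⁻³.
Result: 9.10e8 × 7.696e-48 = 7.003e-39 m³.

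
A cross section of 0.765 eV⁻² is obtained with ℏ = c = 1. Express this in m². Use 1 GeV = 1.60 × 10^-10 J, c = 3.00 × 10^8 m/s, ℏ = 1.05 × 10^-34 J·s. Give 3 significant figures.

Area is [L]² = [E]⁻²·(ℏc)²; restore (ℏc)².
1 GeV⁻² → (ℏc)² × (1 GeV in J)⁻² = 3.88 × 10^-32 m².
Convert the energy scale: 0.765 eV⁻² = 7.65 × 10^17 GeV⁻².
Result: 7.65 × 10^17 × 3.88 × 10^-32 = 2.97 × 10^-14 m².

2.97 × 10^-14 m²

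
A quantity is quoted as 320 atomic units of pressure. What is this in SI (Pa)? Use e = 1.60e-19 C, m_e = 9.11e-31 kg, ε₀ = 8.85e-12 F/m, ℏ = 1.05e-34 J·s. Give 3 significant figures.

9.64e15 Pa

One atomic unit of pressure: P_au = E_h/a₀³ = m_e⁴e¹⁰/((4πε₀)⁵ℏ⁸) = 3.01e13 Pa.
320 × 3.01e13 Pa = 9.64e15 Pa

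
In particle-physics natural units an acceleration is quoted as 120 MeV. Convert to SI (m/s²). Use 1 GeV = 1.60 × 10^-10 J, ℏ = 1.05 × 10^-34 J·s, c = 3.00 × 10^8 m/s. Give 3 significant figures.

5.49 × 10^31 m/s²

Acceleration is [L]/[T]² = c·[E]/ℏ.
1 GeV → c/ℏ × (1 GeV in J) = 4.57 × 10^32 m/s².
Convert the energy scale: 120 MeV = 0.120 GeV.
Result: 0.120 × 4.57 × 10^32 = 5.49 × 10^31 m/s².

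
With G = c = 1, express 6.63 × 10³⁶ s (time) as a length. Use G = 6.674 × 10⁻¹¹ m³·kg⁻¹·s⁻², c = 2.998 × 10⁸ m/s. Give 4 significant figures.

1.988 × 10⁴⁵ m

Time → length via c.
6.63 × 10³⁶ s × (c) = 1.988 × 10⁴⁵ m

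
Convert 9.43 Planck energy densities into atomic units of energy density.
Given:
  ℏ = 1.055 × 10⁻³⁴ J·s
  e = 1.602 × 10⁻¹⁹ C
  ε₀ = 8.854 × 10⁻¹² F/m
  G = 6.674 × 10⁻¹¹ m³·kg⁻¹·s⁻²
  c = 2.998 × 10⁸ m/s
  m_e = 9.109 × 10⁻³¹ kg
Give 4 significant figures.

Planck energy density: u_P = c⁷/(ℏG²) = 4.632 × 10¹¹³ J/m³
atomic unit of energy density: u_au = E_h/a₀³ = m_e⁴e¹⁰/((4πε₀)⁵ℏ⁸) = 2.929 × 10¹³ J/m³
9.43 × 4.632 × 10¹¹³ / 2.929 × 10¹³ = 1.491 × 10¹⁰¹

1.491 × 10¹⁰¹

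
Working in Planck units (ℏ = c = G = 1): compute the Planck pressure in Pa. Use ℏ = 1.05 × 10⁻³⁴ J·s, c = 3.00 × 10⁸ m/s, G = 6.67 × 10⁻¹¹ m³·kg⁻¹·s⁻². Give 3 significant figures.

4.68 × 10¹¹³ Pa

The unique combination of the constants set to 1 with dimensions of pressure is p_P = c⁷/(ℏG²).
  = 2.19 × 10⁵⁹ / 4.67 × 10⁻⁵⁵
  = 4.68 × 10¹¹³ Pa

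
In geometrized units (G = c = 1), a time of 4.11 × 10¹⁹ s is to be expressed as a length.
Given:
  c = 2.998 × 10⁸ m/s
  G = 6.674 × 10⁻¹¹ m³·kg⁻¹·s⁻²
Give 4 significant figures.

Time → length via c.
4.11 × 10¹⁹ s × (c) = 1.232 × 10²⁸ m

1.232 × 10²⁸ m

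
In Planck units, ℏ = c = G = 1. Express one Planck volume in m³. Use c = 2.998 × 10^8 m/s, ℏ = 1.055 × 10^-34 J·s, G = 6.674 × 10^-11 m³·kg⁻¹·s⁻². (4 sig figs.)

4.224 × 10^-105 m³

From ℏ = c = G = 1 the volume scale is V_P = (ℏG/c³)^(3/2).
  = √(1.784 × 10^-209)
  = 4.224 × 10^-105 m³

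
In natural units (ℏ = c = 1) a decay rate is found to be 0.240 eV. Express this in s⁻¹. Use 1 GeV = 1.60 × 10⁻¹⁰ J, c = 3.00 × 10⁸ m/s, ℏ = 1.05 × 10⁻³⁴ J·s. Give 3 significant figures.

A rate is [E]/ℏ; divide by ℏ.
1 GeV → 1/ℏ × (1 GeV in J) = 1.52 × 10²⁴ s⁻¹.
Convert the energy scale: 0.240 eV = 2.40 × 10⁻¹⁰ GeV.
Result: 2.40 × 10⁻¹⁰ × 1.52 × 10²⁴ = 3.66 × 10¹⁴ s⁻¹.

3.66 × 10¹⁴ s⁻¹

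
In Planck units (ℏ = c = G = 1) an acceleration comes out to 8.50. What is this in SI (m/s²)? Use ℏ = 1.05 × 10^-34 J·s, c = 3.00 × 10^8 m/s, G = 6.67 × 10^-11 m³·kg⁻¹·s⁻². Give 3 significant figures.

One Planck acceleration: a_P = √(c⁷/(ℏG)) = 5.59 × 10^51 m/s².
8.50 × 5.59 × 10^51 m/s² = 4.75 × 10^52 m/s²

4.75 × 10^52 m/s²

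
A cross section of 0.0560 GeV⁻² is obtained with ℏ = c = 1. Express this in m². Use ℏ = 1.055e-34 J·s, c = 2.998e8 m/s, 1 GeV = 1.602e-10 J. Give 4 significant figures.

Area is [L]² = [E]⁻²·(ℏc)²; restore (ℏc)².
1 GeV⁻² → (ℏc)² × (1 GeV in J)⁻² = 3.898e-32 m².
Result: 0.0560 × 3.898e-32 = 2.183e-33 m².

2.183e-33 m²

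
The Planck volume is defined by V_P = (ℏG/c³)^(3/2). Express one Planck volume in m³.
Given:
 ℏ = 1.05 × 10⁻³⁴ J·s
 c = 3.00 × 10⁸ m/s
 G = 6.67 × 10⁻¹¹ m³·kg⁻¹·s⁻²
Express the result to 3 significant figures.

V_P = (ℏG/c³)^(3/2)
  = √(1.75 × 10⁻²⁰⁹)
  = 4.18 × 10⁻¹⁰⁵ m³

4.18 × 10⁻¹⁰⁵ m³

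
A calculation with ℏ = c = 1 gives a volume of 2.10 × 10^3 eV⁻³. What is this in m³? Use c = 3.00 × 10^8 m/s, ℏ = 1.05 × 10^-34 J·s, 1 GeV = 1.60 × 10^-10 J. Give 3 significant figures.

1.60 × 10^-17 m³

Volume is [L]³ = [E]⁻³·(ℏc)³.
1 GeV⁻³ → (ℏc)³ × (1 GeV in J)⁻³ = 7.63 × 10^-48 m³.
Convert the energy scale: 2.10 × 10^3 eV⁻³ = 2.10 × 10^30 GeV⁻³.
Result: 2.10 × 10^30 × 7.63 × 10^-48 = 1.60 × 10^-17 m³.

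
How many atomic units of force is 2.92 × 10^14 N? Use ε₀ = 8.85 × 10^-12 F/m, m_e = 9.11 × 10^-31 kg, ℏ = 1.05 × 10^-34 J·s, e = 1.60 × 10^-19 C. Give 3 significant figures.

3.51 × 10^21

atomic unit of force: F_au = E_h/a₀ = m_e²e⁶/((4πε₀)³ℏ⁴) = 8.33 × 10^-8 N.
2.92 × 10^14 / 8.33 × 10^-8 = 3.51 × 10^21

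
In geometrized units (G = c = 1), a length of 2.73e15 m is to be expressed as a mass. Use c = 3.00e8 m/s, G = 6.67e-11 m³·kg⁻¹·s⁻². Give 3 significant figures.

Length → mass via c²/G.
2.73e15 m × (c²/G) = 3.68e42 kg

3.68e42 kg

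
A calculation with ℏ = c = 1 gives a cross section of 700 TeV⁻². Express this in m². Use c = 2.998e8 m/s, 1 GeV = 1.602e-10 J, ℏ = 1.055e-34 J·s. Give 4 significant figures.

Area is [L]² = [E]⁻²·(ℏc)²; restore (ℏc)².
1 GeV⁻² → (ℏc)² × (1 GeV in J)⁻² = 3.898e-32 m².
Convert the energy scale: 700 TeV⁻² = 7.00e-4 GeV⁻².
Result: 7.00e-4 × 3.898e-32 = 2.729e-35 m².

2.729e-35 m²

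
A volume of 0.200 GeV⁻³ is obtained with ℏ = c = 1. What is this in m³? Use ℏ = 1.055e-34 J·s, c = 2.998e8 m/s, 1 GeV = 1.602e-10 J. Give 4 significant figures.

1.539e-48 m³

Volume is [L]³ = [E]⁻³·(ℏc)³.
1 GeV⁻³ → (ℏc)³ × (1 GeV in J)⁻³ = 7.696e-48 m³.
Result: 0.200 × 7.696e-48 = 1.539e-48 m³.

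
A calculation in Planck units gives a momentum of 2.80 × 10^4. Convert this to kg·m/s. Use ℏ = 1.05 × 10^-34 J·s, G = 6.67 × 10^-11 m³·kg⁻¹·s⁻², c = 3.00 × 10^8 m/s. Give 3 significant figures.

1.83 × 10^5 kg·m/s

One Planck momentum: p_P = √(ℏc³/G) = 6.52 kg·m/s.
2.80 × 10^4 × 6.52 kg·m/s = 1.83 × 10^5 kg·m/s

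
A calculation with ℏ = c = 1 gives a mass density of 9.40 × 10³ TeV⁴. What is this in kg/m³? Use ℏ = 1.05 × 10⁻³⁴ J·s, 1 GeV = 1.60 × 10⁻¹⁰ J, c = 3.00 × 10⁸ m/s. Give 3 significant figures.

2.19 × 10³⁶ kg/m³

Mass density is [E]/(c²[L]³) = [E]⁴/(ℏ³c⁵).
1 GeV⁴ → 1/(ℏ³c⁵) × (1 GeV in J)⁴ = 2.33 × 10²⁰ kg/m³.
Convert the energy scale: 9.40 × 10³ TeV⁴ = 9.40 × 10¹⁵ GeV⁴.
Result: 9.40 × 10¹⁵ × 2.33 × 10²⁰ = 2.19 × 10³⁶ kg/m³.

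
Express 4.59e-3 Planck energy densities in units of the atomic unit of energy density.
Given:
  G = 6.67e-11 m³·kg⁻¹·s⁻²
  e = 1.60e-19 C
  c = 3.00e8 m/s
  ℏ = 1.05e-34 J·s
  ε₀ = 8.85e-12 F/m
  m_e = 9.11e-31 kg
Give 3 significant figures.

7.13e97

Planck energy density: u_P = c⁷/(ℏG²) = 4.68e113 J/m³
atomic unit of energy density: u_au = E_h/a₀³ = m_e⁴e¹⁰/((4πε₀)⁵ℏ⁸) = 3.01e13 J/m³
4.59e-3 × 4.68e113 / 3.01e13 = 7.13e97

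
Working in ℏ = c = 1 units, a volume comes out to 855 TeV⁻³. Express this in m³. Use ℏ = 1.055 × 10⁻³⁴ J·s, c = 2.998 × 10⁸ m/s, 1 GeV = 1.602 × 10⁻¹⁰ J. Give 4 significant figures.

6.580 × 10⁻⁵⁴ m³

Volume is [L]³ = [E]⁻³·(ℏc)³.
1 GeV⁻³ → (ℏc)³ × (1 GeV in J)⁻³ = 7.696 × 10⁻⁴⁸ m³.
Convert the energy scale: 855 TeV⁻³ = 8.55 × 10⁻⁷ GeV⁻³.
Result: 8.55 × 10⁻⁷ × 7.696 × 10⁻⁴⁸ = 6.580 × 10⁻⁵⁴ m³.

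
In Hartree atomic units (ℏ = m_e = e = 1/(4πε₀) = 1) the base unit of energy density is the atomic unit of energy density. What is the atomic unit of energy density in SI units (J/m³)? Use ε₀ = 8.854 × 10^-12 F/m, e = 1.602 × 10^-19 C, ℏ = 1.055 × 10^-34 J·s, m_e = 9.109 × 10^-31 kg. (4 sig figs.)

2.929 × 10^13 J/m³

u_au = E_h/a₀³ = m_e⁴e¹⁰/((4πε₀)⁵ℏ⁸)
E_h = 4.354 × 10^-18 J
a₀ = 5.297 × 10^-11 m
E_h/a₀³ = 2.929 × 10^13 J/m³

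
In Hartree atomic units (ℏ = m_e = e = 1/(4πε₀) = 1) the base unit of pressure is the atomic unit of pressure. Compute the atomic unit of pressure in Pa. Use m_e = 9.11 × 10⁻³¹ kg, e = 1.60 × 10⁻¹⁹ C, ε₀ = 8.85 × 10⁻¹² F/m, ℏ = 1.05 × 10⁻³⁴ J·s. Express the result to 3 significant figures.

3.01 × 10¹³ Pa

P_au = E_h/a₀³ = m_e⁴e¹⁰/((4πε₀)⁵ℏ⁸)
E_h = 4.38 × 10⁻¹⁸ J
a₀ = 5.26 × 10⁻¹¹ m
E_h/a₀³ = 3.01 × 10¹³ Pa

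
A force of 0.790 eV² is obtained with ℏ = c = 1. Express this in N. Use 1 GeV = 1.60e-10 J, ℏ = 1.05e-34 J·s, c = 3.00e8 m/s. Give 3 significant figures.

Force is [E]/[L] = [E]²/(ℏc); restore (ℏc)⁻¹.
1 GeV² → 1/(ℏc) × (1 GeV in J)² = 8.13e5 N.
Convert the energy scale: 0.790 eV² = 7.90e-19 GeV².
Result: 7.90e-19 × 8.13e5 = 6.42e-13 N.

6.42e-13 N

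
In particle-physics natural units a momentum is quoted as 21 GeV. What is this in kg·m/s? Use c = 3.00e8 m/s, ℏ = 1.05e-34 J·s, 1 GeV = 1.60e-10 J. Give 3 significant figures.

Momentum is [E]/c; divide by c.
1 GeV → 1/c × (1 GeV in J) = 5.33e-19 kg·m/s.
Result: 21 × 5.33e-19 = 1.12e-17 kg·m/s.

1.12e-17 kg·m/s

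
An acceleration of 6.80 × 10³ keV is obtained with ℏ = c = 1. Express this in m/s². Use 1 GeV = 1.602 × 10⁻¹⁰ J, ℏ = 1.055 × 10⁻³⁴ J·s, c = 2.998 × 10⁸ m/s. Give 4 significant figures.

3.096 × 10³⁰ m/s²

Acceleration is [L]/[T]² = c·[E]/ℏ.
1 GeV → c/ℏ × (1 GeV in J) = 4.552 × 10³² m/s².
Convert the energy scale: 6.80 × 10³ keV = 6.80 × 10⁻³ GeV.
Result: 6.80 × 10⁻³ × 4.552 × 10³² = 3.096 × 10³⁰ m/s².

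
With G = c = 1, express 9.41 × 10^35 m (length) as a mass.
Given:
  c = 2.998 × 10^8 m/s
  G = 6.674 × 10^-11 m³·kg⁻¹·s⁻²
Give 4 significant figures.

1.267 × 10^63 kg

Length → mass via c²/G.
9.41 × 10^35 m × (c²/G) = 1.267 × 10^63 kg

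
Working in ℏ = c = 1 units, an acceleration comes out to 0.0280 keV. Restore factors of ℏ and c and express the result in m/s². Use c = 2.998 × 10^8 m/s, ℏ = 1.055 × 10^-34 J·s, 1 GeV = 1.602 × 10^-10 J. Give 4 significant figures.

1.275 × 10^25 m/s²

Acceleration is [L]/[T]² = c·[E]/ℏ.
1 GeV → c/ℏ × (1 GeV in J) = 4.552 × 10^32 m/s².
Convert the energy scale: 0.0280 keV = 2.80 × 10^-8 GeV.
Result: 2.80 × 10^-8 × 4.552 × 10^32 = 1.275 × 10^25 m/s².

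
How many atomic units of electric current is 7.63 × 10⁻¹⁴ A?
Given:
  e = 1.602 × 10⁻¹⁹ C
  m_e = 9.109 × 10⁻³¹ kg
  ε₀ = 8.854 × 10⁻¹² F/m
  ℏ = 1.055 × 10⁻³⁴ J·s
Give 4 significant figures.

atomic unit of electric current: I_au = e E_h/ℏ = m_e e⁵/((4πε₀)²ℏ³) = 6.612 × 10⁻³ A.
7.63 × 10⁻¹⁴ / 6.612 × 10⁻³ = 1.154 × 10⁻¹¹

1.154 × 10⁻¹¹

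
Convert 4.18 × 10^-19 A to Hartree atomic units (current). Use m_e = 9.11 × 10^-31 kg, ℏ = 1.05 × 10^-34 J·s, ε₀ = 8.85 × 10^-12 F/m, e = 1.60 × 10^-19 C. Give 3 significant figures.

6.27 × 10^-17

atomic unit of electric current: I_au = e E_h/ℏ = m_e e⁵/((4πε₀)²ℏ³) = 6.67 × 10^-3 A.
4.18 × 10^-19 / 6.67 × 10^-3 = 6.27 × 10^-17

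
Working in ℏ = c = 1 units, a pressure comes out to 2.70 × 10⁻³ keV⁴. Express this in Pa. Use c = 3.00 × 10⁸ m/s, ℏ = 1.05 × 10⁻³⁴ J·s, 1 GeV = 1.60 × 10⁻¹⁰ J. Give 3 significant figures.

Pressure is [E]/[L]³ = [E]⁴/(ℏc)³.
1 GeV⁴ → 1/(ℏc)³ × (1 GeV in J)⁴ = 2.10 × 10³⁷ Pa.
Convert the energy scale: 2.70 × 10⁻³ keV⁴ = 2.70 × 10⁻²⁷ GeV⁴.
Result: 2.70 × 10⁻²⁷ × 2.10 × 10³⁷ = 5.66 × 10¹⁰ Pa.

5.66 × 10¹⁰ Pa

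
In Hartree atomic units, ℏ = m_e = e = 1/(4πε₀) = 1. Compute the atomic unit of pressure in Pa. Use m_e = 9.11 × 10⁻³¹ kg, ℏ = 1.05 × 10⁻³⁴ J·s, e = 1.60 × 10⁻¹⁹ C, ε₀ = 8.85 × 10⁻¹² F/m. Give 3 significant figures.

From ℏ = m_e = e = 1/(4πε₀) = 1 the pressure scale is P_au = E_h/a₀³ = m_e⁴e¹⁰/((4πε₀)⁵ℏ⁸).
E_h = 4.38 × 10⁻¹⁸ J
a₀ = 5.26 × 10⁻¹¹ m
E_h/a₀³ = 3.01 × 10¹³ Pa

3.01 × 10¹³ Pa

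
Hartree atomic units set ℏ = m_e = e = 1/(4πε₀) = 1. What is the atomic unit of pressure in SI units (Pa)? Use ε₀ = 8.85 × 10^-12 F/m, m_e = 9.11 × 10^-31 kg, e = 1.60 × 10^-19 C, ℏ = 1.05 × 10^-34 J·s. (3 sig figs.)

The unique combination of the constants set to 1 with dimensions of pressure is P_au = E_h/a₀³ = m_e⁴e¹⁰/((4πε₀)⁵ℏ⁸).
E_h = 4.38 × 10^-18 J
a₀ = 5.26 × 10^-11 m
E_h/a₀³ = 3.01 × 10^13 Pa

3.01 × 10^13 Pa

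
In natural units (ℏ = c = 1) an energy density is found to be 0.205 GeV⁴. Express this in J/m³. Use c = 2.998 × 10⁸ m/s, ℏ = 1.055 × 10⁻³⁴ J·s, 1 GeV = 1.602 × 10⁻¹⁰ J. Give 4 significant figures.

[E]/[L]³ = [E]⁴/(ℏc)³; restore (ℏc)⁻³.
1 GeV⁴ → 1/(ℏc)³ × (1 GeV in J)⁴ = 2.082 × 10³⁷ J/m³.
Result: 0.205 × 2.082 × 10³⁷ = 4.267 × 10³⁶ J/m³.

4.267 × 10³⁶ J/m³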